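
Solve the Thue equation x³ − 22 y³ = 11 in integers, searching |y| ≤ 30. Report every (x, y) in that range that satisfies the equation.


The equation is x³ - 22y³ = 11. For fixed y, x³ = 22·y³ + 11, so a solution requires the RHS to be a perfect cube.
Strategy: iterate y from -30 to 30, compute RHS = 22·y³ + 11, and check whether it is a (positive or negative) perfect cube.
Check small values of y:
  y = 0: RHS = 11 is not a perfect cube.
  y = 1: RHS = 33 is not a perfect cube.
  y = -1: RHS = -11 is not a perfect cube.
  y = 2: RHS = 187 is not a perfect cube.
  y = -2: RHS = -165 is not a perfect cube.
  y = 3: RHS = 605 is not a perfect cube.
  y = -3: RHS = -583 is not a perfect cube.
Continuing the search up to |y| = 30 finds no solutions either.
No (x, y) in the scanned range satisfies the equation.

No integer solutions with |y| ≤ 30.


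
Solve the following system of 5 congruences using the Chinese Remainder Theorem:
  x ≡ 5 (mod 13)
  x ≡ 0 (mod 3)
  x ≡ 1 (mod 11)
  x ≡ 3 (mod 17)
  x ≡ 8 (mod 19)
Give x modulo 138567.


Product of moduli M = 13 · 3 · 11 · 17 · 19 = 138567.
Merge one congruence at a time:
  Start: x ≡ 5 (mod 13).
  Combine with x ≡ 0 (mod 3); new modulus lcm = 39.
    Write x = 5 + 13·t and substitute into x ≡ 0 (mod 3): 13·t ≡ 0 − 5 = -5 (mod 3).
    Reduce coefficients mod 3: 1·t ≡ 1 (mod 3).
    So t ≡ 1 (mod 3).
    Then x = 5 + 13·1 = 18, valid modulo lcm(13, 3) = 39: x ≡ 18 (mod 39).
  Combine with x ≡ 1 (mod 11); new modulus lcm = 429.
    Write x = 18 + 39·t and substitute into x ≡ 1 (mod 11): 39·t ≡ 1 − 18 = -17 (mod 11).
    Reduce coefficients mod 11: 6·t ≡ 5 (mod 11).
    The inverse of 6 mod 11 is 2 (since 6·2 = 12 = 1·11 + 1), so t ≡ 2·5 = 10 ≡ 10 (mod 11).
    Then x = 18 + 39·10 = 408, valid modulo lcm(39, 11) = 429: x ≡ 408 (mod 429).
  Combine with x ≡ 3 (mod 17); new modulus lcm = 7293.
    Write x = 408 + 429·t and substitute into x ≡ 3 (mod 17): 429·t ≡ 3 − 408 = -405 (mod 17).
    Reduce coefficients mod 17: 4·t ≡ 3 (mod 17).
    The inverse of 4 mod 17 is 13 (since 4·13 = 52 = 3·17 + 1), so t ≡ 13·3 = 39 ≡ 5 (mod 17).
    Then x = 408 + 429·5 = 2553, valid modulo lcm(429, 17) = 7293: x ≡ 2553 (mod 7293).
  Combine with x ≡ 8 (mod 19); new modulus lcm = 138567.
    Write x = 2553 + 7293·t and substitute into x ≡ 8 (mod 19): 7293·t ≡ 8 − 2553 = -2545 (mod 19).
    Reduce coefficients mod 19: 16·t ≡ 1 (mod 19).
    The inverse of 16 mod 19 is 6 (since 16·6 = 96 = 5·19 + 1), so t ≡ 6·1 = 6 ≡ 6 (mod 19).
    Then x = 2553 + 7293·6 = 46311, valid modulo lcm(7293, 19) = 138567: x ≡ 46311 (mod 138567).
Verify against each original: 46311 mod 13 = 5, 46311 mod 3 = 0, 46311 mod 11 = 1, 46311 mod 17 = 3, 46311 mod 19 = 8.

x ≡ 46311 (mod 138567).


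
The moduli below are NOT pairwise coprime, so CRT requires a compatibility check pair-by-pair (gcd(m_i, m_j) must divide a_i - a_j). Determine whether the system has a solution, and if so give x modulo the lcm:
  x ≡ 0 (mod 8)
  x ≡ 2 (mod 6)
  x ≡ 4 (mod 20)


Moduli 8, 6, 20 are not pairwise coprime, so CRT works modulo lcm(m_i) when all pairwise compatibility conditions hold.
Pairwise compatibility: gcd(m_i, m_j) must divide a_i - a_j for every pair.
Merge one congruence at a time:
  Start: x ≡ 0 (mod 8).
  Combine with x ≡ 2 (mod 6): gcd(8, 6) = 2; 2 - 0 = 2, which IS divisible by 2, so compatible.
    Write x = 0 + 8·t and substitute into x ≡ 2 (mod 6): 8·t ≡ 2 − 0 = 2 (mod 6).
    Divide the congruence (and modulus) by g = 2: 4·t ≡ 1 (mod 3).
    Reduce coefficients mod 3: 1·t ≡ 1 (mod 3).
    So t ≡ 1 (mod 3).
    Then x = 0 + 8·1 = 8, valid modulo lcm(8, 6) = 24: x ≡ 8 (mod 24).
  Combine with x ≡ 4 (mod 20): gcd(24, 20) = 4; 4 - 8 = -4, which IS divisible by 4, so compatible.
    Write x = 8 + 24·t and substitute into x ≡ 4 (mod 20): 24·t ≡ 4 − 8 = -4 (mod 20).
    Divide the congruence (and modulus) by g = 4: 6·t ≡ -1 (mod 5).
    Reduce coefficients mod 5: 1·t ≡ 4 (mod 5).
    So t ≡ 4 (mod 5).
    Then x = 8 + 24·4 = 104, valid modulo lcm(24, 20) = 120: x ≡ 104 (mod 120).
Verify: 104 mod 8 = 0, 104 mod 6 = 2, 104 mod 20 = 4.

x ≡ 104 (mod 120).


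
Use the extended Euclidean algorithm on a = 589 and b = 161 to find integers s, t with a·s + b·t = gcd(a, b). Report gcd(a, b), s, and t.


Euclidean algorithm on (589, 161) — divide until remainder is 0:
  589 = 3 · 161 + 106
  161 = 1 · 106 + 55
  106 = 1 · 55 + 51
  55 = 1 · 51 + 4
  51 = 12 · 4 + 3
  4 = 1 · 3 + 1
  3 = 3 · 1 + 0
gcd(589, 161) = 1.
Track Bezout coefficients alongside the remainders: start with r₀ = 589 = a·1 + b·0 (s = 1, t = 0) and r₁ = 161 = a·0 + b·1 (s = 0, t = 1); each new remainder r_{k+1} = r_{k-1} − q_k·r_k inherits s_{k+1} = s_{k-1} − q_k·s_k, t_{k+1} = t_{k-1} − q_k·t_k, so r_k = a·s_k + b·t_k at every step:
  q = 3: r = 106, s = 1 − 3·0 = 1, t = 0 − 3·1 = -3  (check: 589·1 + 161·(-3) = 106)
  q = 1: r = 55, s = 0 − 1·1 = -1, t = 1 − 1·(-3) = 4  (check: 589·(-1) + 161·4 = 55)
  q = 1: r = 51, s = 1 − 1·(-1) = 2, t = -3 − 1·4 = -7  (check: 589·2 + 161·(-7) = 51)
  q = 1: r = 4, s = -1 − 1·2 = -3, t = 4 − 1·(-7) = 11  (check: 589·(-3) + 161·11 = 4)
  q = 12: r = 3, s = 2 − 12·(-3) = 38, t = -7 − 12·11 = -139  (check: 589·38 + 161·(-139) = 3)
  q = 1: r = 1, s = -3 − 1·38 = -41, t = 11 − 1·(-139) = 150  (check: 589·(-41) + 161·150 = 1)
The row with r = 1 (the gcd) gives the Bezout coefficients s = -41, t = 150.
Result: 589 · (-41) + 161 · (150) = 1.

gcd(589, 161) = 1; s = -41, t = 150 (check: 589·(-41) + 161·150 = 1).


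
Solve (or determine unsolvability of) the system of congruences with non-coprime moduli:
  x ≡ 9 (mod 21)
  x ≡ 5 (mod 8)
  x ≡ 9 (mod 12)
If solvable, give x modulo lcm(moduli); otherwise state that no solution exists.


Moduli 21, 8, 12 are not pairwise coprime, so CRT works modulo lcm(m_i) when all pairwise compatibility conditions hold.
Pairwise compatibility: gcd(m_i, m_j) must divide a_i - a_j for every pair.
Merge one congruence at a time:
  Start: x ≡ 9 (mod 21).
  Combine with x ≡ 5 (mod 8): gcd(21, 8) = 1; 5 - 9 = -4, which IS divisible by 1, so compatible.
    Write x = 9 + 21·t and substitute into x ≡ 5 (mod 8): 21·t ≡ 5 − 9 = -4 (mod 8).
    Reduce coefficients mod 8: 5·t ≡ 4 (mod 8).
    The inverse of 5 mod 8 is 5 (since 5·5 = 25 = 3·8 + 1), so t ≡ 5·4 = 20 ≡ 4 (mod 8).
    Then x = 9 + 21·4 = 93, valid modulo lcm(21, 8) = 168: x ≡ 93 (mod 168).
  Combine with x ≡ 9 (mod 12): gcd(168, 12) = 12; 9 - 93 = -84, which IS divisible by 12, so compatible.
    Write x = 93 + 168·t and substitute into x ≡ 9 (mod 12): 168·t ≡ 9 − 93 = -84 (mod 12).
    Divide the congruence (and modulus) by g = 12: 14·t ≡ -7 (mod 1).
    Modulo 1 every t works; take t = 0.
    Then x = 93 + 168·0 = 93, valid modulo lcm(168, 12) = 168: x ≡ 93 (mod 168).
Verify: 93 mod 21 = 9, 93 mod 8 = 5, 93 mod 12 = 9.

x ≡ 93 (mod 168).


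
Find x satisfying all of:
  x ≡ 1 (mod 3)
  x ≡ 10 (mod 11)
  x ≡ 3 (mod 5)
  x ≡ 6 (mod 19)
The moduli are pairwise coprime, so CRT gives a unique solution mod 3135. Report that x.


Product of moduli M = 3 · 11 · 5 · 19 = 3135.
Merge one congruence at a time:
  Start: x ≡ 1 (mod 3).
  Combine with x ≡ 10 (mod 11); new modulus lcm = 33.
    Write x = 1 + 3·t and substitute into x ≡ 10 (mod 11): 3·t ≡ 10 − 1 = 9 (mod 11).
    The inverse of 3 mod 11 is 4 (since 3·4 = 12 = 1·11 + 1), so t ≡ 4·9 = 36 ≡ 3 (mod 11).
    Then x = 1 + 3·3 = 10, valid modulo lcm(3, 11) = 33: x ≡ 10 (mod 33).
  Combine with x ≡ 3 (mod 5); new modulus lcm = 165.
    Write x = 10 + 33·t and substitute into x ≡ 3 (mod 5): 33·t ≡ 3 − 10 = -7 (mod 5).
    Reduce coefficients mod 5: 3·t ≡ 3 (mod 5).
    The inverse of 3 mod 5 is 2 (since 3·2 = 6 = 1·5 + 1), so t ≡ 2·3 = 6 ≡ 1 (mod 5).
    Then x = 10 + 33·1 = 43, valid modulo lcm(33, 5) = 165: x ≡ 43 (mod 165).
  Combine with x ≡ 6 (mod 19); new modulus lcm = 3135.
    Write x = 43 + 165·t and substitute into x ≡ 6 (mod 19): 165·t ≡ 6 − 43 = -37 (mod 19).
    Reduce coefficients mod 19: 13·t ≡ 1 (mod 19).
    The inverse of 13 mod 19 is 3 (since 13·3 = 39 = 2·19 + 1), so t ≡ 3·1 = 3 ≡ 3 (mod 19).
    Then x = 43 + 165·3 = 538, valid modulo lcm(165, 19) = 3135: x ≡ 538 (mod 3135).
Verify against each original: 538 mod 3 = 1, 538 mod 11 = 10, 538 mod 5 = 3, 538 mod 19 = 6.

x ≡ 538 (mod 3135).


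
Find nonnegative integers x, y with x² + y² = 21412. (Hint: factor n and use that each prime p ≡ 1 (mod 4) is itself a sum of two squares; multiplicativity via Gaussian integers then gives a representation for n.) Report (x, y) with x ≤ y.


Step 1: Factor n = 21412 = 2^2 · 53 · 101.
Step 2: Check the mod-4 condition on each prime factor: 2 = 2 (special); 53 ≡ 1 (mod 4), exponent 1; 101 ≡ 1 (mod 4), exponent 1.
All primes ≡ 3 (mod 4) appear to even exponent (or don't appear), so by the two-squares theorem n IS expressible as a sum of two squares.
Step 3: Build a representation. Group n = k² · m with k = 2 and m = 53 · 101 = 5353 (a product of primes ≡ 1 (mod 4)); a representation of m scales to one of n via (k·x)² + (k·y)² = k²(x² + y²). Each prime p ≡ 1 (mod 4) is itself a sum of two squares; find a² by testing p − a² for a perfect square:
  53: 53 − 1² = 52, 53 − 2² = 49 = 7² ⇒ 53 = 2² + 7².
  101: 101 − 1² = 100 = 10² ⇒ 101 = 1² + 10².
  Combine using the Brahmagupta–Fibonacci identity (a² + b²)(c² + d²) = (ac − bd)² + (ad + bc)² = (ac + bd)² + (ad − bc)²:
  53 · 101 = 5353: from (2² + 7²)(1² + 10²), take (2·1 − 7·10, 2·10 + 7·1) = (2 − 70, 20 + 7) = (-68, 27); dropping signs (only squares matter) gives (68, 27); check 68² + 27² = 4624 + 729 = 5353 ✓.
  Scale by k = 2: (2·68, 2·27) = (136, 54).
Step 4: Order so x ≤ y and verify: 54² + 136² = 2916 + 18496 = 21412 = n. ✓

n = 21412 = 54² + 136² (one valid representation with x ≤ y).


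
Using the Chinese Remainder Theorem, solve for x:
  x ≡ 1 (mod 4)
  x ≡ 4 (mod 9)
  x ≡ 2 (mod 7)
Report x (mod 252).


Moduli 4, 9, 7 are pairwise coprime; by CRT there is a unique solution modulo M = 4 · 9 · 7 = 252.
Solve pairwise, accumulating the modulus:
  Start with x ≡ 1 (mod 4).
  Combine with x ≡ 4 (mod 9): since gcd(4, 9) = 1, we get a unique residue mod 36.
    Write x = 1 + 4·t and substitute into x ≡ 4 (mod 9): 4·t ≡ 4 − 1 = 3 (mod 9).
    The inverse of 4 mod 9 is 7 (since 4·7 = 28 = 3·9 + 1), so t ≡ 7·3 = 21 ≡ 3 (mod 9).
    Then x = 1 + 4·3 = 13, valid modulo lcm(4, 9) = 36: x ≡ 13 (mod 36).
  Combine with x ≡ 2 (mod 7): since gcd(36, 7) = 1, we get a unique residue mod 252.
    Write x = 13 + 36·t and substitute into x ≡ 2 (mod 7): 36·t ≡ 2 − 13 = -11 (mod 7).
    Reduce coefficients mod 7: 1·t ≡ 3 (mod 7).
    So t ≡ 3 (mod 7).
    Then x = 13 + 36·3 = 121, valid modulo lcm(36, 7) = 252: x ≡ 121 (mod 252).
Verify: 121 mod 4 = 1 ✓, 121 mod 9 = 4 ✓, 121 mod 7 = 2 ✓.

x ≡ 121 (mod 252).


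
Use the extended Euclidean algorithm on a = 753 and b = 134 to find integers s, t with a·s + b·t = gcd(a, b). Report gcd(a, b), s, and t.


Euclidean algorithm on (753, 134) — divide until remainder is 0:
  753 = 5 · 134 + 83
  134 = 1 · 83 + 51
  83 = 1 · 51 + 32
  51 = 1 · 32 + 19
  32 = 1 · 19 + 13
  19 = 1 · 13 + 6
  13 = 2 · 6 + 1
  6 = 6 · 1 + 0
gcd(753, 134) = 1.
Track Bezout coefficients alongside the remainders: start with r₀ = 753 = a·1 + b·0 (s = 1, t = 0) and r₁ = 134 = a·0 + b·1 (s = 0, t = 1); each new remainder r_{k+1} = r_{k-1} − q_k·r_k inherits s_{k+1} = s_{k-1} − q_k·s_k, t_{k+1} = t_{k-1} − q_k·t_k, so r_k = a·s_k + b·t_k at every step:
  q = 5: r = 83, s = 1 − 5·0 = 1, t = 0 − 5·1 = -5  (check: 753·1 + 134·(-5) = 83)
  q = 1: r = 51, s = 0 − 1·1 = -1, t = 1 − 1·(-5) = 6  (check: 753·(-1) + 134·6 = 51)
  q = 1: r = 32, s = 1 − 1·(-1) = 2, t = -5 − 1·6 = -11  (check: 753·2 + 134·(-11) = 32)
  q = 1: r = 19, s = -1 − 1·2 = -3, t = 6 − 1·(-11) = 17  (check: 753·(-3) + 134·17 = 19)
  q = 1: r = 13, s = 2 − 1·(-3) = 5, t = -11 − 1·17 = -28  (check: 753·5 + 134·(-28) = 13)
  q = 1: r = 6, s = -3 − 1·5 = -8, t = 17 − 1·(-28) = 45  (check: 753·(-8) + 134·45 = 6)
  q = 2: r = 1, s = 5 − 2·(-8) = 21, t = -28 − 2·45 = -118  (check: 753·21 + 134·(-118) = 1)
The row with r = 1 (the gcd) gives the Bezout coefficients s = 21, t = -118.
Result: 753 · (21) + 134 · (-118) = 1.

gcd(753, 134) = 1; s = 21, t = -118 (check: 753·21 + 134·(-118) = 1).


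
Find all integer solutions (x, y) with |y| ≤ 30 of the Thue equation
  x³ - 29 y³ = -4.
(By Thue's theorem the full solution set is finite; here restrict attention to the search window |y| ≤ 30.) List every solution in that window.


The equation is x³ - 29y³ = -4. For fixed y, x³ = 29·y³ − 4, so a solution requires the RHS to be a perfect cube.
Strategy: iterate y from -30 to 30, compute RHS = 29·y³ − 4, and check whether it is a (positive or negative) perfect cube.
Check small values of y:
  y = 0: RHS = -4 is not a perfect cube.
  y = 1: RHS = 25 is not a perfect cube.
  y = -1: RHS = -33 is not a perfect cube.
  y = 2: RHS = 228 is not a perfect cube.
  y = -2: RHS = -236 is not a perfect cube.
  y = 3: RHS = 779 is not a perfect cube.
  y = -3: RHS = -787 is not a perfect cube.
Continuing the search up to |y| = 30 finds no solutions either.
No (x, y) in the scanned range satisfies the equation.

No integer solutions with |y| ≤ 30.


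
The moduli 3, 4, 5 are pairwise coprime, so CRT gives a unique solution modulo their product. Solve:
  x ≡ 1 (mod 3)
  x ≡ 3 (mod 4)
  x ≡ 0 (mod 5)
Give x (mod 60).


Moduli 3, 4, 5 are pairwise coprime; by CRT there is a unique solution modulo M = 3 · 4 · 5 = 60.
Solve pairwise, accumulating the modulus:
  Start with x ≡ 1 (mod 3).
  Combine with x ≡ 3 (mod 4): since gcd(3, 4) = 1, we get a unique residue mod 12.
    Write x = 1 + 3·t and substitute into x ≡ 3 (mod 4): 3·t ≡ 3 − 1 = 2 (mod 4).
    The inverse of 3 mod 4 is 3 (since 3·3 = 9 = 2·4 + 1), so t ≡ 3·2 = 6 ≡ 2 (mod 4).
    Then x = 1 + 3·2 = 7, valid modulo lcm(3, 4) = 12: x ≡ 7 (mod 12).
  Combine with x ≡ 0 (mod 5): since gcd(12, 5) = 1, we get a unique residue mod 60.
    Write x = 7 + 12·t and substitute into x ≡ 0 (mod 5): 12·t ≡ 0 − 7 = -7 (mod 5).
    Reduce coefficients mod 5: 2·t ≡ 3 (mod 5).
    The inverse of 2 mod 5 is 3 (since 2·3 = 6 = 1·5 + 1), so t ≡ 3·3 = 9 ≡ 4 (mod 5).
    Then x = 7 + 12·4 = 55, valid modulo lcm(12, 5) = 60: x ≡ 55 (mod 60).
Verify: 55 mod 3 = 1 ✓, 55 mod 4 = 3 ✓, 55 mod 5 = 0 ✓.

x ≡ 55 (mod 60).


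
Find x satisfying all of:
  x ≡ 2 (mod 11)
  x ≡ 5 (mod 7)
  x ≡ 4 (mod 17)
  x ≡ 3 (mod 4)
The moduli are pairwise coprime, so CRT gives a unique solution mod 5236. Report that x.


Product of moduli M = 11 · 7 · 17 · 4 = 5236.
Merge one congruence at a time:
  Start: x ≡ 2 (mod 11).
  Combine with x ≡ 5 (mod 7); new modulus lcm = 77.
    Write x = 2 + 11·t and substitute into x ≡ 5 (mod 7): 11·t ≡ 5 − 2 = 3 (mod 7).
    Reduce coefficients mod 7: 4·t ≡ 3 (mod 7).
    The inverse of 4 mod 7 is 2 (since 4·2 = 8 = 1·7 + 1), so t ≡ 2·3 = 6 ≡ 6 (mod 7).
    Then x = 2 + 11·6 = 68, valid modulo lcm(11, 7) = 77: x ≡ 68 (mod 77).
  Combine with x ≡ 4 (mod 17); new modulus lcm = 1309.
    Write x = 68 + 77·t and substitute into x ≡ 4 (mod 17): 77·t ≡ 4 − 68 = -64 (mod 17).
    Reduce coefficients mod 17: 9·t ≡ 4 (mod 17).
    The inverse of 9 mod 17 is 2 (since 9·2 = 18 = 1·17 + 1), so t ≡ 2·4 = 8 ≡ 8 (mod 17).
    Then x = 68 + 77·8 = 684, valid modulo lcm(77, 17) = 1309: x ≡ 684 (mod 1309).
  Combine with x ≡ 3 (mod 4); new modulus lcm = 5236.
    Write x = 684 + 1309·t and substitute into x ≡ 3 (mod 4): 1309·t ≡ 3 − 684 = -681 (mod 4).
    Reduce coefficients mod 4: 1·t ≡ 3 (mod 4).
    So t ≡ 3 (mod 4).
    Then x = 684 + 1309·3 = 4611, valid modulo lcm(1309, 4) = 5236: x ≡ 4611 (mod 5236).
Verify against each original: 4611 mod 11 = 2, 4611 mod 7 = 5, 4611 mod 17 = 4, 4611 mod 4 = 3.

x ≡ 4611 (mod 5236).


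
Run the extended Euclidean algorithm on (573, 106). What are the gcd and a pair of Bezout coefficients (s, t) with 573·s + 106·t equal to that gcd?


Euclidean algorithm on (573, 106) — divide until remainder is 0:
  573 = 5 · 106 + 43
  106 = 2 · 43 + 20
  43 = 2 · 20 + 3
  20 = 6 · 3 + 2
  3 = 1 · 2 + 1
  2 = 2 · 1 + 0
gcd(573, 106) = 1.
Track Bezout coefficients alongside the remainders: start with r₀ = 573 = a·1 + b·0 (s = 1, t = 0) and r₁ = 106 = a·0 + b·1 (s = 0, t = 1); each new remainder r_{k+1} = r_{k-1} − q_k·r_k inherits s_{k+1} = s_{k-1} − q_k·s_k, t_{k+1} = t_{k-1} − q_k·t_k, so r_k = a·s_k + b·t_k at every step:
  q = 5: r = 43, s = 1 − 5·0 = 1, t = 0 − 5·1 = -5  (check: 573·1 + 106·(-5) = 43)
  q = 2: r = 20, s = 0 − 2·1 = -2, t = 1 − 2·(-5) = 11  (check: 573·(-2) + 106·11 = 20)
  q = 2: r = 3, s = 1 − 2·(-2) = 5, t = -5 − 2·11 = -27  (check: 573·5 + 106·(-27) = 3)
  q = 6: r = 2, s = -2 − 6·5 = -32, t = 11 − 6·(-27) = 173  (check: 573·(-32) + 106·173 = 2)
  q = 1: r = 1, s = 5 − 1·(-32) = 37, t = -27 − 1·173 = -200  (check: 573·37 + 106·(-200) = 1)
The row with r = 1 (the gcd) gives the Bezout coefficients s = 37, t = -200.
Result: 573 · (37) + 106 · (-200) = 1.

gcd(573, 106) = 1; s = 37, t = -200 (check: 573·37 + 106·(-200) = 1).


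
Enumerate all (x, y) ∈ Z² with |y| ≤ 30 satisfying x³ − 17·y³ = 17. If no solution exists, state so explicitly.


The equation is x³ - 17y³ = 17. For fixed y, x³ = 17·y³ + 17, so a solution requires the RHS to be a perfect cube.
Strategy: iterate y from -30 to 30, compute RHS = 17·y³ + 17, and check whether it is a (positive or negative) perfect cube.
Check small values of y:
  y = 0: RHS = 17 is not a perfect cube.
  y = 1: RHS = 34 is not a perfect cube.
  y = -1: RHS = 0 = (0)³ ⇒ x = 0 works.
  y = 2: RHS = 153 is not a perfect cube.
  y = -2: RHS = -119 is not a perfect cube.
  y = 3: RHS = 476 is not a perfect cube.
  y = -3: RHS = -442 is not a perfect cube.
Continuing the search up to |y| = 30 finds no further solutions beyond those listed.
Collected solutions: (0, -1).

Solutions (with |y| ≤ 30): (0, -1).


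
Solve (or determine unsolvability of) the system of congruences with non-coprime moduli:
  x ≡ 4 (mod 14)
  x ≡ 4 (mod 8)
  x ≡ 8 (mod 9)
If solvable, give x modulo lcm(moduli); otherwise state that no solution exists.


Moduli 14, 8, 9 are not pairwise coprime, so CRT works modulo lcm(m_i) when all pairwise compatibility conditions hold.
Pairwise compatibility: gcd(m_i, m_j) must divide a_i - a_j for every pair.
Merge one congruence at a time:
  Start: x ≡ 4 (mod 14).
  Combine with x ≡ 4 (mod 8): gcd(14, 8) = 2; 4 - 4 = 0, which IS divisible by 2, so compatible.
    Write x = 4 + 14·t and substitute into x ≡ 4 (mod 8): 14·t ≡ 4 − 4 = 0 (mod 8).
    Divide the congruence (and modulus) by g = 2: 7·t ≡ 0 (mod 4).
    Reduce coefficients mod 4: 3·t ≡ 0 (mod 4).
    The inverse of 3 mod 4 is 3 (since 3·3 = 9 = 2·4 + 1), so t ≡ 3·0 = 0 ≡ 0 (mod 4).
    Then x = 4 + 14·0 = 4, valid modulo lcm(14, 8) = 56: x ≡ 4 (mod 56).
  Combine with x ≡ 8 (mod 9): gcd(56, 9) = 1; 8 - 4 = 4, which IS divisible by 1, so compatible.
    Write x = 4 + 56·t and substitute into x ≡ 8 (mod 9): 56·t ≡ 8 − 4 = 4 (mod 9).
    Reduce coefficients mod 9: 2·t ≡ 4 (mod 9).
    The inverse of 2 mod 9 is 5 (since 2·5 = 10 = 1·9 + 1), so t ≡ 5·4 = 20 ≡ 2 (mod 9).
    Then x = 4 + 56·2 = 116, valid modulo lcm(56, 9) = 504: x ≡ 116 (mod 504).
Verify: 116 mod 14 = 4, 116 mod 8 = 4, 116 mod 9 = 8.

x ≡ 116 (mod 504).


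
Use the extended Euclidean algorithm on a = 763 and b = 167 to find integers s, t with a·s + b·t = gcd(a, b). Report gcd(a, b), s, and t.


Euclidean algorithm on (763, 167) — divide until remainder is 0:
  763 = 4 · 167 + 95
  167 = 1 · 95 + 72
  95 = 1 · 72 + 23
  72 = 3 · 23 + 3
  23 = 7 · 3 + 2
  3 = 1 · 2 + 1
  2 = 2 · 1 + 0
gcd(763, 167) = 1.
Track Bezout coefficients alongside the remainders: start with r₀ = 763 = a·1 + b·0 (s = 1, t = 0) and r₁ = 167 = a·0 + b·1 (s = 0, t = 1); each new remainder r_{k+1} = r_{k-1} − q_k·r_k inherits s_{k+1} = s_{k-1} − q_k·s_k, t_{k+1} = t_{k-1} − q_k·t_k, so r_k = a·s_k + b·t_k at every step:
  q = 4: r = 95, s = 1 − 4·0 = 1, t = 0 − 4·1 = -4  (check: 763·1 + 167·(-4) = 95)
  q = 1: r = 72, s = 0 − 1·1 = -1, t = 1 − 1·(-4) = 5  (check: 763·(-1) + 167·5 = 72)
  q = 1: r = 23, s = 1 − 1·(-1) = 2, t = -4 − 1·5 = -9  (check: 763·2 + 167·(-9) = 23)
  q = 3: r = 3, s = -1 − 3·2 = -7, t = 5 − 3·(-9) = 32  (check: 763·(-7) + 167·32 = 3)
  q = 7: r = 2, s = 2 − 7·(-7) = 51, t = -9 − 7·32 = -233  (check: 763·51 + 167·(-233) = 2)
  q = 1: r = 1, s = -7 − 1·51 = -58, t = 32 − 1·(-233) = 265  (check: 763·(-58) + 167·265 = 1)
The row with r = 1 (the gcd) gives the Bezout coefficients s = -58, t = 265.
Result: 763 · (-58) + 167 · (265) = 1.

gcd(763, 167) = 1; s = -58, t = 265 (check: 763·(-58) + 167·265 = 1).


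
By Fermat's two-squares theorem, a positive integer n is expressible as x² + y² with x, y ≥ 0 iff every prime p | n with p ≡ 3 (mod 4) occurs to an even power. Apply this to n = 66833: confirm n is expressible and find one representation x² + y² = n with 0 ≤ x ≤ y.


Step 1: Factor n = 66833 = 13 · 53 · 97.
Step 2: Check the mod-4 condition on each prime factor: 13 ≡ 1 (mod 4), exponent 1; 53 ≡ 1 (mod 4), exponent 1; 97 ≡ 1 (mod 4), exponent 1.
All primes ≡ 3 (mod 4) appear to even exponent (or don't appear), so by the two-squares theorem n IS expressible as a sum of two squares.
Step 3: Build a representation. Here n = 13 · 53 · 97 is a product of primes ≡ 1 (mod 4). Each prime p ≡ 1 (mod 4) is itself a sum of two squares; find a² by testing p − a² for a perfect square:
  13: 13 − 1² = 12, 13 − 2² = 9 = 3² ⇒ 13 = 2² + 3².
  53: 53 − 1² = 52, 53 − 2² = 49 = 7² ⇒ 53 = 2² + 7².
  97: 97 − 1² = 96, 97 − 2² = 93, 97 − 3² = 88, 97 − 4² = 81 = 9² ⇒ 97 = 4² + 9².
  Combine using the Brahmagupta–Fibonacci identity (a² + b²)(c² + d²) = (ac − bd)² + (ad + bc)² = (ac + bd)² + (ad − bc)²:
  13 · 53 = 689: from (2² + 3²)(2² + 7²), take (2·2 − 3·7, 2·7 + 3·2) = (4 − 21, 14 + 6) = (-17, 20); dropping signs (only squares matter) gives (17, 20); check 17² + 20² = 289 + 400 = 689 ✓.
  689 · 97 = 66833: from (17² + 20²)(4² + 9²), take (17·4 − 20·9, 17·9 + 20·4) = (68 − 180, 153 + 80) = (-112, 233); dropping signs (only squares matter) gives (112, 233); check 112² + 233² = 12544 + 54289 = 66833 ✓.
Step 4: Order so x ≤ y and verify: 112² + 233² = 12544 + 54289 = 66833 = n. ✓

n = 66833 = 112² + 233² (one valid representation with x ≤ y).


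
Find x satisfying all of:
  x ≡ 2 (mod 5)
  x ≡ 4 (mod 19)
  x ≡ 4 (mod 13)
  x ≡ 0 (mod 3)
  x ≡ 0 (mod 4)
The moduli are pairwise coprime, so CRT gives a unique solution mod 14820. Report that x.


Product of moduli M = 5 · 19 · 13 · 3 · 4 = 14820.
Merge one congruence at a time:
  Start: x ≡ 2 (mod 5).
  Combine with x ≡ 4 (mod 19); new modulus lcm = 95.
    Write x = 2 + 5·t and substitute into x ≡ 4 (mod 19): 5·t ≡ 4 − 2 = 2 (mod 19).
    The inverse of 5 mod 19 is 4 (since 5·4 = 20 = 1·19 + 1), so t ≡ 4·2 = 8 ≡ 8 (mod 19).
    Then x = 2 + 5·8 = 42, valid modulo lcm(5, 19) = 95: x ≡ 42 (mod 95).
  Combine with x ≡ 4 (mod 13); new modulus lcm = 1235.
    Write x = 42 + 95·t and substitute into x ≡ 4 (mod 13): 95·t ≡ 4 − 42 = -38 (mod 13).
    Reduce coefficients mod 13: 4·t ≡ 1 (mod 13).
    The inverse of 4 mod 13 is 10 (since 4·10 = 40 = 3·13 + 1), so t ≡ 10·1 = 10 ≡ 10 (mod 13).
    Then x = 42 + 95·10 = 992, valid modulo lcm(95, 13) = 1235: x ≡ 992 (mod 1235).
  Combine with x ≡ 0 (mod 3); new modulus lcm = 3705.
    Write x = 992 + 1235·t and substitute into x ≡ 0 (mod 3): 1235·t ≡ 0 − 992 = -992 (mod 3).
    Reduce coefficients mod 3: 2·t ≡ 1 (mod 3).
    The inverse of 2 mod 3 is 2 (since 2·2 = 4 = 1·3 + 1), so t ≡ 2·1 = 2 ≡ 2 (mod 3).
    Then x = 992 + 1235·2 = 3462, valid modulo lcm(1235, 3) = 3705: x ≡ 3462 (mod 3705).
  Combine with x ≡ 0 (mod 4); new modulus lcm = 14820.
    Write x = 3462 + 3705·t and substitute into x ≡ 0 (mod 4): 3705·t ≡ 0 − 3462 = -3462 (mod 4).
    Reduce coefficients mod 4: 1·t ≡ 2 (mod 4).
    So t ≡ 2 (mod 4).
    Then x = 3462 + 3705·2 = 10872, valid modulo lcm(3705, 4) = 14820: x ≡ 10872 (mod 14820).
Verify against each original: 10872 mod 5 = 2, 10872 mod 19 = 4, 10872 mod 13 = 4, 10872 mod 3 = 0, 10872 mod 4 = 0.

x ≡ 10872 (mod 14820).


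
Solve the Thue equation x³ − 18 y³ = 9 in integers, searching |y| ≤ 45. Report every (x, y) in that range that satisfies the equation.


The equation is x³ - 18y³ = 9. For fixed y, x³ = 18·y³ + 9, so a solution requires the RHS to be a perfect cube.
Strategy: iterate y from -45 to 45, compute RHS = 18·y³ + 9, and check whether it is a (positive or negative) perfect cube.
Check small values of y:
  y = 0: RHS = 9 is not a perfect cube.
  y = 1: RHS = 27 = (3)³ ⇒ x = 3 works.
  y = -1: RHS = -9 is not a perfect cube.
  y = 2: RHS = 153 is not a perfect cube.
  y = -2: RHS = -135 is not a perfect cube.
  y = 3: RHS = 495 is not a perfect cube.
  y = -3: RHS = -477 is not a perfect cube.
Continuing the search up to |y| = 45 finds no further solutions beyond those listed.
Collected solutions: (3, 1).

Solutions (with |y| ≤ 45): (3, 1).


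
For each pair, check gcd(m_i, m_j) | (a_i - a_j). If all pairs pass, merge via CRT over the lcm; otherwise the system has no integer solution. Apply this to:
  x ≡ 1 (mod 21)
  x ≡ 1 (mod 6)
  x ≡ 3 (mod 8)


Moduli 21, 6, 8 are not pairwise coprime, so CRT works modulo lcm(m_i) when all pairwise compatibility conditions hold.
Pairwise compatibility: gcd(m_i, m_j) must divide a_i - a_j for every pair.
Merge one congruence at a time:
  Start: x ≡ 1 (mod 21).
  Combine with x ≡ 1 (mod 6): gcd(21, 6) = 3; 1 - 1 = 0, which IS divisible by 3, so compatible.
    Write x = 1 + 21·t and substitute into x ≡ 1 (mod 6): 21·t ≡ 1 − 1 = 0 (mod 6).
    Divide the congruence (and modulus) by g = 3: 7·t ≡ 0 (mod 2).
    Reduce coefficients mod 2: 1·t ≡ 0 (mod 2).
    So t ≡ 0 (mod 2).
    Then x = 1 + 21·0 = 1, valid modulo lcm(21, 6) = 42: x ≡ 1 (mod 42).
  Combine with x ≡ 3 (mod 8): gcd(42, 8) = 2; 3 - 1 = 2, which IS divisible by 2, so compatible.
    Write x = 1 + 42·t and substitute into x ≡ 3 (mod 8): 42·t ≡ 3 − 1 = 2 (mod 8).
    Divide the congruence (and modulus) by g = 2: 21·t ≡ 1 (mod 4).
    Reduce coefficients mod 4: 1·t ≡ 1 (mod 4).
    So t ≡ 1 (mod 4).
    Then x = 1 + 42·1 = 43, valid modulo lcm(42, 8) = 168: x ≡ 43 (mod 168).
Verify: 43 mod 21 = 1, 43 mod 6 = 1, 43 mod 8 = 3.

x ≡ 43 (mod 168).


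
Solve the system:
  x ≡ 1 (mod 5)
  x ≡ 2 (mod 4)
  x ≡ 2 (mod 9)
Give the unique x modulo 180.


Moduli 5, 4, 9 are pairwise coprime; by CRT there is a unique solution modulo M = 5 · 4 · 9 = 180.
Solve pairwise, accumulating the modulus:
  Start with x ≡ 1 (mod 5).
  Combine with x ≡ 2 (mod 4): since gcd(5, 4) = 1, we get a unique residue mod 20.
    Write x = 1 + 5·t and substitute into x ≡ 2 (mod 4): 5·t ≡ 2 − 1 = 1 (mod 4).
    Reduce coefficients mod 4: 1·t ≡ 1 (mod 4).
    So t ≡ 1 (mod 4).
    Then x = 1 + 5·1 = 6, valid modulo lcm(5, 4) = 20: x ≡ 6 (mod 20).
  Combine with x ≡ 2 (mod 9): since gcd(20, 9) = 1, we get a unique residue mod 180.
    Write x = 6 + 20·t and substitute into x ≡ 2 (mod 9): 20·t ≡ 2 − 6 = -4 (mod 9).
    Reduce coefficients mod 9: 2·t ≡ 5 (mod 9).
    The inverse of 2 mod 9 is 5 (since 2·5 = 10 = 1·9 + 1), so t ≡ 5·5 = 25 ≡ 7 (mod 9).
    Then x = 6 + 20·7 = 146, valid modulo lcm(20, 9) = 180: x ≡ 146 (mod 180).
Verify: 146 mod 5 = 1 ✓, 146 mod 4 = 2 ✓, 146 mod 9 = 2 ✓.

x ≡ 146 (mod 180).


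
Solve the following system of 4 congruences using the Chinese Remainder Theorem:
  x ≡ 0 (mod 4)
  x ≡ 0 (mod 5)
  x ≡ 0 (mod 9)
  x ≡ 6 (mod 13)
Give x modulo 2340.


Product of moduli M = 4 · 5 · 9 · 13 = 2340.
Merge one congruence at a time:
  Start: x ≡ 0 (mod 4).
  Combine with x ≡ 0 (mod 5); new modulus lcm = 20.
    Write x = 0 + 4·t and substitute into x ≡ 0 (mod 5): 4·t ≡ 0 − 0 = 0 (mod 5).
    The inverse of 4 mod 5 is 4 (since 4·4 = 16 = 3·5 + 1), so t ≡ 4·0 = 0 ≡ 0 (mod 5).
    Then x = 0 + 4·0 = 0, valid modulo lcm(4, 5) = 20: x ≡ 0 (mod 20).
  Combine with x ≡ 0 (mod 9); new modulus lcm = 180.
    Write x = 0 + 20·t and substitute into x ≡ 0 (mod 9): 20·t ≡ 0 − 0 = 0 (mod 9).
    Reduce coefficients mod 9: 2·t ≡ 0 (mod 9).
    The inverse of 2 mod 9 is 5 (since 2·5 = 10 = 1·9 + 1), so t ≡ 5·0 = 0 ≡ 0 (mod 9).
    Then x = 0 + 20·0 = 0, valid modulo lcm(20, 9) = 180: x ≡ 0 (mod 180).
  Combine with x ≡ 6 (mod 13); new modulus lcm = 2340.
    Write x = 0 + 180·t and substitute into x ≡ 6 (mod 13): 180·t ≡ 6 − 0 = 6 (mod 13).
    Reduce coefficients mod 13: 11·t ≡ 6 (mod 13).
    The inverse of 11 mod 13 is 6 (since 11·6 = 66 = 5·13 + 1), so t ≡ 6·6 = 36 ≡ 10 (mod 13).
    Then x = 0 + 180·10 = 1800, valid modulo lcm(180, 13) = 2340: x ≡ 1800 (mod 2340).
Verify against each original: 1800 mod 4 = 0, 1800 mod 5 = 0, 1800 mod 9 = 0, 1800 mod 13 = 6.

x ≡ 1800 (mod 2340).


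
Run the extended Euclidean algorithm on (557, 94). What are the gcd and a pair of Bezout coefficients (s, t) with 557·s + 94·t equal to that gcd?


Euclidean algorithm on (557, 94) — divide until remainder is 0:
  557 = 5 · 94 + 87
  94 = 1 · 87 + 7
  87 = 12 · 7 + 3
  7 = 2 · 3 + 1
  3 = 3 · 1 + 0
gcd(557, 94) = 1.
Track Bezout coefficients alongside the remainders: start with r₀ = 557 = a·1 + b·0 (s = 1, t = 0) and r₁ = 94 = a·0 + b·1 (s = 0, t = 1); each new remainder r_{k+1} = r_{k-1} − q_k·r_k inherits s_{k+1} = s_{k-1} − q_k·s_k, t_{k+1} = t_{k-1} − q_k·t_k, so r_k = a·s_k + b·t_k at every step:
  q = 5: r = 87, s = 1 − 5·0 = 1, t = 0 − 5·1 = -5  (check: 557·1 + 94·(-5) = 87)
  q = 1: r = 7, s = 0 − 1·1 = -1, t = 1 − 1·(-5) = 6  (check: 557·(-1) + 94·6 = 7)
  q = 12: r = 3, s = 1 − 12·(-1) = 13, t = -5 − 12·6 = -77  (check: 557·13 + 94·(-77) = 3)
  q = 2: r = 1, s = -1 − 2·13 = -27, t = 6 − 2·(-77) = 160  (check: 557·(-27) + 94·160 = 1)
The row with r = 1 (the gcd) gives the Bezout coefficients s = -27, t = 160.
Result: 557 · (-27) + 94 · (160) = 1.

gcd(557, 94) = 1; s = -27, t = 160 (check: 557·(-27) + 94·160 = 1).


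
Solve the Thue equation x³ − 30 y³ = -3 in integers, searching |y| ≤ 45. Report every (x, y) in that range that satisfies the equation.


The equation is x³ - 30y³ = -3. For fixed y, x³ = 30·y³ − 3, so a solution requires the RHS to be a perfect cube.
Strategy: iterate y from -45 to 45, compute RHS = 30·y³ − 3, and check whether it is a (positive or negative) perfect cube.
Check small values of y:
  y = 0: RHS = -3 is not a perfect cube.
  y = 1: RHS = 27 = (3)³ ⇒ x = 3 works.
  y = -1: RHS = -33 is not a perfect cube.
  y = 2: RHS = 237 is not a perfect cube.
  y = -2: RHS = -243 is not a perfect cube.
  y = 3: RHS = 807 is not a perfect cube.
  y = -3: RHS = -813 is not a perfect cube.
Continuing the search up to |y| = 45 finds no further solutions beyond those listed.
Collected solutions: (3, 1).

Solutions (with |y| ≤ 45): (3, 1).


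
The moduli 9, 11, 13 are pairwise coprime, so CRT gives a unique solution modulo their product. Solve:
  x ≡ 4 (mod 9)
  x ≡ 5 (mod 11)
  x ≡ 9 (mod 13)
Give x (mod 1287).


Moduli 9, 11, 13 are pairwise coprime; by CRT there is a unique solution modulo M = 9 · 11 · 13 = 1287.
Solve pairwise, accumulating the modulus:
  Start with x ≡ 4 (mod 9).
  Combine with x ≡ 5 (mod 11): since gcd(9, 11) = 1, we get a unique residue mod 99.
    Write x = 4 + 9·t and substitute into x ≡ 5 (mod 11): 9·t ≡ 5 − 4 = 1 (mod 11).
    The inverse of 9 mod 11 is 5 (since 9·5 = 45 = 4·11 + 1), so t ≡ 5·1 = 5 ≡ 5 (mod 11).
    Then x = 4 + 9·5 = 49, valid modulo lcm(9, 11) = 99: x ≡ 49 (mod 99).
  Combine with x ≡ 9 (mod 13): since gcd(99, 13) = 1, we get a unique residue mod 1287.
    Write x = 49 + 99·t and substitute into x ≡ 9 (mod 13): 99·t ≡ 9 − 49 = -40 (mod 13).
    Reduce coefficients mod 13: 8·t ≡ 12 (mod 13).
    The inverse of 8 mod 13 is 5 (since 8·5 = 40 = 3·13 + 1), so t ≡ 5·12 = 60 ≡ 8 (mod 13).
    Then x = 49 + 99·8 = 841, valid modulo lcm(99, 13) = 1287: x ≡ 841 (mod 1287).
Verify: 841 mod 9 = 4 ✓, 841 mod 11 = 5 ✓, 841 mod 13 = 9 ✓.

x ≡ 841 (mod 1287).


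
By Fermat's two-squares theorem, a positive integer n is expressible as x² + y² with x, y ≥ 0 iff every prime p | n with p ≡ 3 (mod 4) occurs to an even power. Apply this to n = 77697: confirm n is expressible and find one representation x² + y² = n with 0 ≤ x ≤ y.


Step 1: Factor n = 77697 = 3^2 · 89 · 97.
Step 2: Check the mod-4 condition on each prime factor: 3 ≡ 3 (mod 4), exponent 2 (must be even); 89 ≡ 1 (mod 4), exponent 1; 97 ≡ 1 (mod 4), exponent 1.
All primes ≡ 3 (mod 4) appear to even exponent (or don't appear), so by the two-squares theorem n IS expressible as a sum of two squares.
Step 3: Build a representation. Group n = k² · m with k = 3 and m = 89 · 97 = 8633 (a product of primes ≡ 1 (mod 4)); a representation of m scales to one of n via (k·x)² + (k·y)² = k²(x² + y²). Each prime p ≡ 1 (mod 4) is itself a sum of two squares; find a² by testing p − a² for a perfect square:
  89: 89 − 1² = 88, 89 − 2² = 85, 89 − 3² = 80, 89 − 4² = 73, 89 − 5² = 64 = 8² ⇒ 89 = 5² + 8².
  97: 97 − 1² = 96, 97 − 2² = 93, 97 − 3² = 88, 97 − 4² = 81 = 9² ⇒ 97 = 4² + 9².
  Combine using the Brahmagupta–Fibonacci identity (a² + b²)(c² + d²) = (ac − bd)² + (ad + bc)² = (ac + bd)² + (ad − bc)²:
  89 · 97 = 8633: from (5² + 8²)(4² + 9²), take (5·4 − 8·9, 5·9 + 8·4) = (20 − 72, 45 + 32) = (-52, 77); dropping signs (only squares matter) gives (52, 77); check 52² + 77² = 2704 + 5929 = 8633 ✓.
  Scale by k = 3: (3·52, 3·77) = (156, 231).
Step 4: Order so x ≤ y and verify: 156² + 231² = 24336 + 53361 = 77697 = n. ✓

n = 77697 = 156² + 231² (one valid representation with x ≤ y).


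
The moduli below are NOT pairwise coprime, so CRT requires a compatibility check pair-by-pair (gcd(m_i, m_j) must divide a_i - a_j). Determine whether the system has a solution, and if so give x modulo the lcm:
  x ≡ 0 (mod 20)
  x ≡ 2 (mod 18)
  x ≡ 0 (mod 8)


Moduli 20, 18, 8 are not pairwise coprime, so CRT works modulo lcm(m_i) when all pairwise compatibility conditions hold.
Pairwise compatibility: gcd(m_i, m_j) must divide a_i - a_j for every pair.
Merge one congruence at a time:
  Start: x ≡ 0 (mod 20).
  Combine with x ≡ 2 (mod 18): gcd(20, 18) = 2; 2 - 0 = 2, which IS divisible by 2, so compatible.
    Write x = 0 + 20·t and substitute into x ≡ 2 (mod 18): 20·t ≡ 2 − 0 = 2 (mod 18).
    Divide the congruence (and modulus) by g = 2: 10·t ≡ 1 (mod 9).
    Reduce coefficients mod 9: 1·t ≡ 1 (mod 9).
    So t ≡ 1 (mod 9).
    Then x = 0 + 20·1 = 20, valid modulo lcm(20, 18) = 180: x ≡ 20 (mod 180).
  Combine with x ≡ 0 (mod 8): gcd(180, 8) = 4; 0 - 20 = -20, which IS divisible by 4, so compatible.
    Write x = 20 + 180·t and substitute into x ≡ 0 (mod 8): 180·t ≡ 0 − 20 = -20 (mod 8).
    Divide the congruence (and modulus) by g = 4: 45·t ≡ -5 (mod 2).
    Reduce coefficients mod 2: 1·t ≡ 1 (mod 2).
    So t ≡ 1 (mod 2).
    Then x = 20 + 180·1 = 200, valid modulo lcm(180, 8) = 360: x ≡ 200 (mod 360).
Verify: 200 mod 20 = 0, 200 mod 18 = 2, 200 mod 8 = 0.

x ≡ 200 (mod 360).


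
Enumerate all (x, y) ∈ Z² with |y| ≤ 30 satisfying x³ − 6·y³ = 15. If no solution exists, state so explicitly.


The equation is x³ - 6y³ = 15. For fixed y, x³ = 6·y³ + 15, so a solution requires the RHS to be a perfect cube.
Strategy: iterate y from -30 to 30, compute RHS = 6·y³ + 15, and check whether it is a (positive or negative) perfect cube.
Check small values of y:
  y = 0: RHS = 15 is not a perfect cube.
  y = 1: RHS = 21 is not a perfect cube.
  y = -1: RHS = 9 is not a perfect cube.
  y = 2: RHS = 63 is not a perfect cube.
  y = -2: RHS = -33 is not a perfect cube.
  y = 3: RHS = 177 is not a perfect cube.
  y = -3: RHS = -147 is not a perfect cube.
Continuing the search up to |y| = 30 finds no solutions either.
No (x, y) in the scanned range satisfies the equation.

No integer solutions with |y| ≤ 30.


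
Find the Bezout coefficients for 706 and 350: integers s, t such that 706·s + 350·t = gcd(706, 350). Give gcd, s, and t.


Euclidean algorithm on (706, 350) — divide until remainder is 0:
  706 = 2 · 350 + 6
  350 = 58 · 6 + 2
  6 = 3 · 2 + 0
gcd(706, 350) = 2.
Track Bezout coefficients alongside the remainders: start with r₀ = 706 = a·1 + b·0 (s = 1, t = 0) and r₁ = 350 = a·0 + b·1 (s = 0, t = 1); each new remainder r_{k+1} = r_{k-1} − q_k·r_k inherits s_{k+1} = s_{k-1} − q_k·s_k, t_{k+1} = t_{k-1} − q_k·t_k, so r_k = a·s_k + b·t_k at every step:
  q = 2: r = 6, s = 1 − 2·0 = 1, t = 0 − 2·1 = -2  (check: 706·1 + 350·(-2) = 6)
  q = 58: r = 2, s = 0 − 58·1 = -58, t = 1 − 58·(-2) = 117  (check: 706·(-58) + 350·117 = 2)
The row with r = 2 (the gcd) gives the Bezout coefficients s = -58, t = 117.
Result: 706 · (-58) + 350 · (117) = 2.

gcd(706, 350) = 2; s = -58, t = 117 (check: 706·(-58) + 350·117 = 2).


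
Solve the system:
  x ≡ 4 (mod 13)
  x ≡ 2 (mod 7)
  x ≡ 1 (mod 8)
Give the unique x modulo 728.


Moduli 13, 7, 8 are pairwise coprime; by CRT there is a unique solution modulo M = 13 · 7 · 8 = 728.
Solve pairwise, accumulating the modulus:
  Start with x ≡ 4 (mod 13).
  Combine with x ≡ 2 (mod 7): since gcd(13, 7) = 1, we get a unique residue mod 91.
    Write x = 4 + 13·t and substitute into x ≡ 2 (mod 7): 13·t ≡ 2 − 4 = -2 (mod 7).
    Reduce coefficients mod 7: 6·t ≡ 5 (mod 7).
    The inverse of 6 mod 7 is 6 (since 6·6 = 36 = 5·7 + 1), so t ≡ 6·5 = 30 ≡ 2 (mod 7).
    Then x = 4 + 13·2 = 30, valid modulo lcm(13, 7) = 91: x ≡ 30 (mod 91).
  Combine with x ≡ 1 (mod 8): since gcd(91, 8) = 1, we get a unique residue mod 728.
    Write x = 30 + 91·t and substitute into x ≡ 1 (mod 8): 91·t ≡ 1 − 30 = -29 (mod 8).
    Reduce coefficients mod 8: 3·t ≡ 3 (mod 8).
    The inverse of 3 mod 8 is 3 (since 3·3 = 9 = 1·8 + 1), so t ≡ 3·3 = 9 ≡ 1 (mod 8).
    Then x = 30 + 91·1 = 121, valid modulo lcm(91, 8) = 728: x ≡ 121 (mod 728).
Verify: 121 mod 13 = 4 ✓, 121 mod 7 = 2 ✓, 121 mod 8 = 1 ✓.

x ≡ 121 (mod 728).


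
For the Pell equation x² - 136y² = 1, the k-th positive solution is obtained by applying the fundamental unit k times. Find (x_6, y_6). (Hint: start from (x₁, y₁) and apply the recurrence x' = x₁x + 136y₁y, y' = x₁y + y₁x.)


Step 1: Find the fundamental solution (x₁, y₁) of x² - 136y² = 1.
  Expand √136 as a continued fraction. a₀ = ⌊√136⌋ = 11; iterate m_{k+1} = d_k·a_k − m_k, d_{k+1} = (136 − m_{k+1}²)/d_k, a_{k+1} = ⌊(a₀ + m_{k+1})/d_{k+1}⌋ (starting m₀ = 0, d₀ = 1), with convergents p_k = a_k·p_{k-1} + p_{k-2}, q_k = a_k·q_{k-1} + q_{k-2} (p₋₁ = 1, q₋₁ = 0):
  k = 0: a₀ = 11; p₀/q₀ = 11/1; p₀² − 136·q₀² = 121 − 136 = -15.
  k = 1: m = 11, d = 15, a = ⌊(11 + 11)/15⌋ = 1; p/q = (1·11 + 1)/(1·1 + 0) = 12/1; p² − 136·q² = 144 − 136 = 8.
  k = 2: m = 4, d = 8, a = ⌊(11 + 4)/8⌋ = 1; p/q = (1·12 + 11)/(1·1 + 1) = 23/2; p² − 136·q² = 529 − 544 = -15.
  k = 3: m = 4, d = 15, a = ⌊(11 + 4)/15⌋ = 1; p/q = (1·23 + 12)/(1·2 + 1) = 35/3; p² − 136·q² = 1225 − 1224 = 1.
  The first convergent with p² − 136·q² = 1 gives the fundamental solution (x₁, y₁) = (35, 3).
Step 2: Apply the recurrence (x_{n+1}, y_{n+1}) = (x₁x_n + 136y₁y_n, x₁y_n + y₁x_n) repeatedly.
  From (x_1, y_1) = (35, 3): x_2 = 35·35 + 136·3·3 = 2449; y_2 = 35·3 + 3·35 = 210.
  From (x_2, y_2) = (2449, 210): x_3 = 35·2449 + 136·3·210 = 171395; y_3 = 35·210 + 3·2449 = 14697.
  From (x_3, y_3) = (171395, 14697): x_4 = 35·171395 + 136·3·14697 = 11995201; y_4 = 35·14697 + 3·171395 = 1028580.
  From (x_4, y_4) = (11995201, 1028580): x_5 = 35·11995201 + 136·3·1028580 = 839492675; y_5 = 35·1028580 + 3·11995201 = 71985903.
  From (x_5, y_5) = (839492675, 71985903): x_6 = 35·839492675 + 136·3·71985903 = 58752492049; y_6 = 35·71985903 + 3·839492675 = 5037984630.
Step 3: Verify x_6² - 136·y_6² = 3451855321967808218401 - 3451855321967808218400 = 1 (should be 1). ✓

(x_1, y_1) = (35, 3); (x_6, y_6) = (58752492049, 5037984630).
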